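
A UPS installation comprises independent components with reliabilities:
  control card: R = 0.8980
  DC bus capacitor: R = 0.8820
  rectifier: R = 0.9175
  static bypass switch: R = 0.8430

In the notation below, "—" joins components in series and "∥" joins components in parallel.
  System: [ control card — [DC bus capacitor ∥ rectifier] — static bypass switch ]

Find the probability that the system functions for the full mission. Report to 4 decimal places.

Parallel (DC bus capacitor and rectifier): 1 − (1 − 0.882000)(1 − 0.917500) = 0.990265
Series (control card, [0.990265], and static bypass switch): 0.898000 × 0.990265 × 0.843000 = 0.7496

0.7496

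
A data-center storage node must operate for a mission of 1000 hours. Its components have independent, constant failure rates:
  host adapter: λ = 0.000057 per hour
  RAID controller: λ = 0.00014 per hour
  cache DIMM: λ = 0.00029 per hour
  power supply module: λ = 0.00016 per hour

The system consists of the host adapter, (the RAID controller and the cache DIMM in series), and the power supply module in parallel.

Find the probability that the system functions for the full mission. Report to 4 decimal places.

0.9971

R(host adapter) = exp(−0.000057 × 1000) = 0.944594
R(RAID controller) = exp(−0.00014 × 1000) = 0.869358
R(cache DIMM) = exp(−0.00029 × 1000) = 0.748264
R(power supply module) = exp(−0.00016 × 1000) = 0.852144
Series (RAID controller and cache DIMM): 0.869358 × 0.748264 = 0.650509
Parallel (host adapter, [0.650509], and power supply module): 1 − (1 − 0.944594)(1 − 0.650509)(1 − 0.852144) = 0.9971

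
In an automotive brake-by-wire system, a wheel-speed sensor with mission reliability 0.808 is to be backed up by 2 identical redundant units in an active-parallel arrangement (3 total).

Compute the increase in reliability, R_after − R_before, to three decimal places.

0.185

R_before = 0.808
R_after = 1 − (1 − 0.808)^3 = 0.993
ΔR = 0.993 − 0.808 = 0.185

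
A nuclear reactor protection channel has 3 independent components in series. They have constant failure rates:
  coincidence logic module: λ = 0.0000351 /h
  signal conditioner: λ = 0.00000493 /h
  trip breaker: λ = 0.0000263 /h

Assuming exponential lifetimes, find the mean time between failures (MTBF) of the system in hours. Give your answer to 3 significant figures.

Series of exponential components: λ_sys = Σ λ_i
λ_sys = 0.0000351 + 0.00000493 + 0.0000263 = 6.6330e-05 /h
MTBF = 1 / λ_sys = 15100 h

15100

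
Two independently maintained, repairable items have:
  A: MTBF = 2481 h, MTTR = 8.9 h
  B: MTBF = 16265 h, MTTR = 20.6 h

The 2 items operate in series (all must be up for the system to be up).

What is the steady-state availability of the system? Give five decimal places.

0.99517

A(A) = MTBF/(MTBF+MTTR) = 2481/(2481+8.9) = 0.996426
A(B) = MTBF/(MTBF+MTTR) = 16265/(16265+20.6) = 0.998735
Series availability: 0.996426 × 0.998735 = 0.99517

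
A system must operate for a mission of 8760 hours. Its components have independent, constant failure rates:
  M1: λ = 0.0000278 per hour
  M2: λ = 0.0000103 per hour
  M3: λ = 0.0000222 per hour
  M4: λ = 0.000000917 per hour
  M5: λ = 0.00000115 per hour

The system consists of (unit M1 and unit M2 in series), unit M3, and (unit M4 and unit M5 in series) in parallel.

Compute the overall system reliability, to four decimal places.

0.9991

R(M1) = exp(−0.0000278 × 8760) = 0.783858
R(M2) = exp(−0.0000103 × 8760) = 0.913723
R(M3) = exp(−0.0000222 × 8760) = 0.823269
R(M4) = exp(−0.000000917 × 8760) = 0.991999
R(M5) = exp(−0.00000115 × 8760) = 0.989977
Series (M1 and M2): 0.783858 × 0.913723 = 0.716229
Series (M4 and M5): 0.991999 × 0.989977 = 0.982056
Parallel ([0.716229], M3, and [0.982056]): 1 − (1 − 0.716229)(1 − 0.823269)(1 − 0.982056) = 0.9991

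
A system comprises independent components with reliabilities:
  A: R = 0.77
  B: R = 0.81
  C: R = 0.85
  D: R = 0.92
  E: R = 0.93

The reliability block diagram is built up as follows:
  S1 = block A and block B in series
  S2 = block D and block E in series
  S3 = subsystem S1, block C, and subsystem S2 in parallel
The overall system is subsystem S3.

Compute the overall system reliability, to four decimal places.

Series (A and B): 0.770000 × 0.810000 = 0.623700
Series (D and E): 0.920000 × 0.930000 = 0.855600
Parallel ([0.623700], C, and [0.855600]): 1 − (1 − 0.623700)(1 − 0.850000)(1 − 0.855600) = 0.9918

0.9918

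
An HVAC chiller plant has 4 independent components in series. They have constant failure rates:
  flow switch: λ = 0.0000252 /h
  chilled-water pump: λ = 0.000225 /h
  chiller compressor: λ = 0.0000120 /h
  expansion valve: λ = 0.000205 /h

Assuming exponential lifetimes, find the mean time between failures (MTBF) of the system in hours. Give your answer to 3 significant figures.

2140

Series of exponential components: λ_sys = Σ λ_i
λ_sys = 0.0000252 + 0.000225 + 0.0000120 + 0.000205 = 4.6720e-04 /h
MTBF = 1 / λ_sys = 2140 h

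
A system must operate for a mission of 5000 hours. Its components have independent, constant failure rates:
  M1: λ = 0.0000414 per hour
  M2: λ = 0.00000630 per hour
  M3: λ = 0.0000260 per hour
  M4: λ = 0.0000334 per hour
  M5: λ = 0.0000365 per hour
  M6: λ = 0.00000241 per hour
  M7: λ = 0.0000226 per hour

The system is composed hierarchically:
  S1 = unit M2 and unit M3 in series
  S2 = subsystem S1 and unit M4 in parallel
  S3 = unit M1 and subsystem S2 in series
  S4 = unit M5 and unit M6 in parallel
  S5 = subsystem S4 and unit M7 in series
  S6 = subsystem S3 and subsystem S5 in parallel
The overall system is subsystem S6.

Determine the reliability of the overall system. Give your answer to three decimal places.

R(M1) = exp(−0.0000414 × 5000) = 0.81302
R(M2) = exp(−0.00000630 × 5000) = 0.96899
R(M3) = exp(−0.0000260 × 5000) = 0.87810
R(M4) = exp(−0.0000334 × 5000) = 0.84620
R(M5) = exp(−0.0000365 × 5000) = 0.83318
R(M6) = exp(−0.00000241 × 5000) = 0.98802
R(M7) = exp(−0.0000226 × 5000) = 0.89315
Series (M2 and M3): 0.96899 × 0.87810 = 0.85087
Parallel ([0.85087] and M4): 1 − (1 − 0.85087)(1 − 0.84620) = 0.97706
Series (M1 and [0.97706]): 0.81302 × 0.97706 = 0.79437
Parallel (M5 and M6): 1 − (1 − 0.83318)(1 − 0.98802) = 0.99800
Series ([0.99800] and M7): 0.99800 × 0.89315 = 0.89136
Parallel ([0.79437] and [0.89136]): 1 − (1 − 0.79437)(1 − 0.89136) = 0.978

0.978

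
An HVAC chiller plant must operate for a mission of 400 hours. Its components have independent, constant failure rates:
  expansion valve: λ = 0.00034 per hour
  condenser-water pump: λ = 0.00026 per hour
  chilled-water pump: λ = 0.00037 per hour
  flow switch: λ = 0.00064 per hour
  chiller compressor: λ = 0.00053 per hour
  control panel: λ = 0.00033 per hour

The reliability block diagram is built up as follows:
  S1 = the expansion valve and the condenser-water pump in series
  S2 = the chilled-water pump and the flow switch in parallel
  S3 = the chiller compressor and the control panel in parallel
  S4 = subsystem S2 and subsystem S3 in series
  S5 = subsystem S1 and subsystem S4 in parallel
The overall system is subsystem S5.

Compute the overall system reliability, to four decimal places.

R(expansion valve) = exp(−0.00034 × 400) = 0.872843
R(condenser-water pump) = exp(−0.00026 × 400) = 0.901225
R(chilled-water pump) = exp(−0.00037 × 400) = 0.862431
R(flow switch) = exp(−0.00064 × 400) = 0.774142
R(chiller compressor) = exp(−0.00053 × 400) = 0.808965
R(control panel) = exp(−0.00033 × 400) = 0.876341
Series (expansion valve and condenser-water pump): 0.872843 × 0.901225 = 0.786628
Parallel (chilled-water pump and flow switch): 1 − (1 − 0.862431)(1 − 0.774142) = 0.968929
Parallel (chiller compressor and control panel): 1 − (1 − 0.808965)(1 − 0.876341) = 0.976377
Series ([0.968929] and [0.976377]): 0.968929 × 0.976377 = 0.946040
Parallel ([0.786628] and [0.946040]): 1 − (1 − 0.786628)(1 − 0.946040) = 0.9885

0.9885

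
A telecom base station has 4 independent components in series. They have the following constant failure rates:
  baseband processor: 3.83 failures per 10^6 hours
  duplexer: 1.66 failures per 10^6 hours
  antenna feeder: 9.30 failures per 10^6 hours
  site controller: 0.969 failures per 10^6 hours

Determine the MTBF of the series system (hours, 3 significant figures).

Series of exponential components: λ_sys = Σ λ_i
λ_sys = 0.00000383 + 0.00000166 + 0.00000930 + 0.000000969 = 1.5759e-05 /h
MTBF = 1 / λ_sys = 63500 h

63500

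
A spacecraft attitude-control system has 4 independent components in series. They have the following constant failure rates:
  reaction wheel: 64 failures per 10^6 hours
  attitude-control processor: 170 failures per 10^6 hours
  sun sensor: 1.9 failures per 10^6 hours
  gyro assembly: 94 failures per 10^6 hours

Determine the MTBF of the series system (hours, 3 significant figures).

Series of exponential components: λ_sys = Σ λ_i
λ_sys = 0.000064 + 0.00017 + 0.0000019 + 0.000094 = 3.2990e-04 /h
MTBF = 1 / λ_sys = 3030 h

3030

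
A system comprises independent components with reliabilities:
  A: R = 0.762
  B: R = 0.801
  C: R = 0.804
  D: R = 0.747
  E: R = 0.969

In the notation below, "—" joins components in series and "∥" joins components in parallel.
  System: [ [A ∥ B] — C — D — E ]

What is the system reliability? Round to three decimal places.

Parallel (A and B): 1 − (1 − 0.76200)(1 − 0.80100) = 0.95264
Series ([0.95264], C, D, and E): 0.95264 × 0.80400 × 0.74700 × 0.96900 = 0.554

0.554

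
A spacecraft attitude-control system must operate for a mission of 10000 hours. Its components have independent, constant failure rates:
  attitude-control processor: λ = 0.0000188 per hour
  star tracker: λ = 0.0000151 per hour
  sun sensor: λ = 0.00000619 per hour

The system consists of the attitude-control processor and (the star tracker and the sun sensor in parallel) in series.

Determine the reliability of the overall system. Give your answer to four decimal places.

0.8216

R(attitude-control processor) = exp(−0.0000188 × 10000) = 0.828615
R(star tracker) = exp(−0.0000151 × 10000) = 0.859848
R(sun sensor) = exp(−0.00000619 × 10000) = 0.939977
Parallel (star tracker and sun sensor): 1 − (1 − 0.859848)(1 − 0.939977) = 0.991588
Series (attitude-control processor and [0.991588]): 0.828615 × 0.991588 = 0.8216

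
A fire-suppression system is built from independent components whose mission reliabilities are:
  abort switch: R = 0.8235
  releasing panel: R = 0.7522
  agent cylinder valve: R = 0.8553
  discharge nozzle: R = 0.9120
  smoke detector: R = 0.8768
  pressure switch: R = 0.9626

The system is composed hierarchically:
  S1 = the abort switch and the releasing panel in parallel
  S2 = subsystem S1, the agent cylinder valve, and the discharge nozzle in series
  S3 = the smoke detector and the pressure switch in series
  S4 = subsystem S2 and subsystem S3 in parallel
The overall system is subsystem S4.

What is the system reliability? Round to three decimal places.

0.960

Parallel (abort switch and releasing panel): 1 − (1 − 0.82350)(1 − 0.75220) = 0.95626
Series ([0.95626], agent cylinder valve, and discharge nozzle): 0.95626 × 0.85530 × 0.91200 = 0.74591
Series (smoke detector and pressure switch): 0.87680 × 0.96260 = 0.84401
Parallel ([0.74591] and [0.84401]): 1 − (1 − 0.74591)(1 − 0.84401) = 0.960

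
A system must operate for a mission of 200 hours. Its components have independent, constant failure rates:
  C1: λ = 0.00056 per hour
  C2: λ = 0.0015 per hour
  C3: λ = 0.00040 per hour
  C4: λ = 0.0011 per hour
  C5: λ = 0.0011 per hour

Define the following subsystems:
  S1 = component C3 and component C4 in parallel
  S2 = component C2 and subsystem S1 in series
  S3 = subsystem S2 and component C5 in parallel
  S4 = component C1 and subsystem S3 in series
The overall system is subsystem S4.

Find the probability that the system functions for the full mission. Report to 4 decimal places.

R(C1) = exp(−0.00056 × 200) = 0.894044
R(C2) = exp(−0.0015 × 200) = 0.740818
R(C3) = exp(−0.00040 × 200) = 0.923116
R(C4) = exp(−0.0011 × 200) = 0.802519
R(C5) = exp(−0.0011 × 200) = 0.802519
Parallel (C3 and C4): 1 − (1 − 0.923116)(1 − 0.802519) = 0.984817
Series (C2 and [0.984817]): 0.740818 × 0.984817 = 0.729570
Parallel ([0.729570] and C5): 1 − (1 − 0.729570)(1 − 0.802519) = 0.946595
Series (C1 and [0.946595]): 0.894044 × 0.946595 = 0.8463

0.8463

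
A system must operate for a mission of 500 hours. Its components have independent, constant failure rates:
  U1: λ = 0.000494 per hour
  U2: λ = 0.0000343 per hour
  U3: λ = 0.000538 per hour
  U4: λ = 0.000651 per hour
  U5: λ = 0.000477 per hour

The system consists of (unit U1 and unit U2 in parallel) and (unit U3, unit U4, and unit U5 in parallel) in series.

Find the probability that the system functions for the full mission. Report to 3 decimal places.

0.982

R(U1) = exp(−0.000494 × 500) = 0.78114
R(U2) = exp(−0.0000343 × 500) = 0.98300
R(U3) = exp(−0.000538 × 500) = 0.76414
R(U4) = exp(−0.000651 × 500) = 0.72217
R(U5) = exp(−0.000477 × 500) = 0.78781
Parallel (U1 and U2): 1 − (1 − 0.78114)(1 − 0.98300) = 0.99628
Parallel (U3, U4, and U5): 1 − (1 − 0.76414)(1 − 0.72217)(1 − 0.78781) = 0.98610
Series ([0.99628] and [0.98610]): 0.99628 × 0.98610 = 0.982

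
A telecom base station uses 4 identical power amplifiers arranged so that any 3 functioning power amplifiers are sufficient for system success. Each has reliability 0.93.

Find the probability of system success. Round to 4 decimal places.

0.9733

R = Σ_{i=3}^{4} C(4,i) p^i (1−p)^{4−i} with p = 0.93
C(4,3)·0.93^3·0.07^1 = 0.225220
C(4,4)·0.93^4·0.07^0 = 0.748052
Sum = 0.9733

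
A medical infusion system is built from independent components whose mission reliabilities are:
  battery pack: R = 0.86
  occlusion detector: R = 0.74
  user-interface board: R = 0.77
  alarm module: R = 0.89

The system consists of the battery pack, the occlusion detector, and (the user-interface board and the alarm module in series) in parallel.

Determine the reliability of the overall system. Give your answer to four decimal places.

Series (user-interface board and alarm module): 0.770000 × 0.890000 = 0.685300
Parallel (battery pack, occlusion detector, and [0.685300]): 1 − (1 − 0.860000)(1 − 0.740000)(1 − 0.685300) = 0.9885

0.9885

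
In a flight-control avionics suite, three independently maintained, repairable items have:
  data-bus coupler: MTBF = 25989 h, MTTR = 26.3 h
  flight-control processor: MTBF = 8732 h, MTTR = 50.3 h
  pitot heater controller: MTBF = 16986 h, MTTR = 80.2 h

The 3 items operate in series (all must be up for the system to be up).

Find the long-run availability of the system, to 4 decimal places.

A(data-bus coupler) = MTBF/(MTBF+MTTR) = 25989/(25989+26.3) = 0.998989
A(flight-control processor) = MTBF/(MTBF+MTTR) = 8732/(8732+50.3) = 0.994273
A(pitot heater controller) = MTBF/(MTBF+MTTR) = 16986/(16986+80.2) = 0.995301
Series availability: 0.998989 × 0.994273 × 0.995301 = 0.9886

0.9886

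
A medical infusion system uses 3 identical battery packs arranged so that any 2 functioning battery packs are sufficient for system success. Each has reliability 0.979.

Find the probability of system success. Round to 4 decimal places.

0.9987

R = Σ_{i=2}^{3} C(3,i) p^i (1−p)^{3−i} with p = 0.979
C(3,2)·0.979^2·0.021^1 = 0.060382
C(3,3)·0.979^3·0.021^0 = 0.938314
Sum = 0.9987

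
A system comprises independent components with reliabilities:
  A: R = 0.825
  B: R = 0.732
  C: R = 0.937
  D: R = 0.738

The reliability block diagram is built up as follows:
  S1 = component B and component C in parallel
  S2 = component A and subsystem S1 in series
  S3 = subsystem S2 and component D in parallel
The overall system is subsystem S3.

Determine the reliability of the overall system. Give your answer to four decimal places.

Parallel (B and C): 1 − (1 − 0.732000)(1 − 0.937000) = 0.983116
Series (A and [0.983116]): 0.825000 × 0.983116 = 0.811071
Parallel ([0.811071] and D): 1 − (1 − 0.811071)(1 − 0.738000) = 0.9505

0.9505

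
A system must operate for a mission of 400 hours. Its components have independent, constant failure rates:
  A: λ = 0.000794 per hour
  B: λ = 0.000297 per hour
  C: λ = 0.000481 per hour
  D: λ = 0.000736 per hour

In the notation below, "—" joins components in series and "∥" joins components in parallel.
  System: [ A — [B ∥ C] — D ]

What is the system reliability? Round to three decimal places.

R(A) = exp(−0.000794 × 400) = 0.72789
R(B) = exp(−0.000297 × 400) = 0.88799
R(C) = exp(−0.000481 × 400) = 0.82498
R(D) = exp(−0.000736 × 400) = 0.74498
Parallel (B and C): 1 − (1 − 0.88799)(1 − 0.82498) = 0.98040
Series (A, [0.98040], and D): 0.72789 × 0.98040 × 0.74498 = 0.532

0.532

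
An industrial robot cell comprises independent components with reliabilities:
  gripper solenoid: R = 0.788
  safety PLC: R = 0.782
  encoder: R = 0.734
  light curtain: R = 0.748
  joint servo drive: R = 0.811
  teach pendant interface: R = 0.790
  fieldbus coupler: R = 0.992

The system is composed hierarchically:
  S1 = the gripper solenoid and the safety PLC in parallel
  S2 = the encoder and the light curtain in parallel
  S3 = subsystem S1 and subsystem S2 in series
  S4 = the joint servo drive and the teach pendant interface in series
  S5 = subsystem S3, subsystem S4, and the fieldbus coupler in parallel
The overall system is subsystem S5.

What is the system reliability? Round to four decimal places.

Parallel (gripper solenoid and safety PLC): 1 − (1 − 0.788000)(1 − 0.782000) = 0.953784
Parallel (encoder and light curtain): 1 − (1 − 0.734000)(1 − 0.748000) = 0.932968
Series ([0.953784] and [0.932968]): 0.953784 × 0.932968 = 0.889850
Series (joint servo drive and teach pendant interface): 0.811000 × 0.790000 = 0.640690
Parallel ([0.889850], [0.640690], and fieldbus coupler): 1 − (1 − 0.889850)(1 − 0.640690)(1 − 0.992000) = 0.9997

0.9997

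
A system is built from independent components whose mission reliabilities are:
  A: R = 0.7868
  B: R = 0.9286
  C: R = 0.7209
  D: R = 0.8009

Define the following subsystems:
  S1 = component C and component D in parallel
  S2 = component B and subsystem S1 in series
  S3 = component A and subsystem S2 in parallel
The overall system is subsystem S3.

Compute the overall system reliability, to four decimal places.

0.9738

Parallel (C and D): 1 − (1 − 0.720900)(1 − 0.800900) = 0.944431
Series (B and [0.944431]): 0.928600 × 0.944431 = 0.876999
Parallel (A and [0.876999]): 1 − (1 − 0.786800)(1 − 0.876999) = 0.9738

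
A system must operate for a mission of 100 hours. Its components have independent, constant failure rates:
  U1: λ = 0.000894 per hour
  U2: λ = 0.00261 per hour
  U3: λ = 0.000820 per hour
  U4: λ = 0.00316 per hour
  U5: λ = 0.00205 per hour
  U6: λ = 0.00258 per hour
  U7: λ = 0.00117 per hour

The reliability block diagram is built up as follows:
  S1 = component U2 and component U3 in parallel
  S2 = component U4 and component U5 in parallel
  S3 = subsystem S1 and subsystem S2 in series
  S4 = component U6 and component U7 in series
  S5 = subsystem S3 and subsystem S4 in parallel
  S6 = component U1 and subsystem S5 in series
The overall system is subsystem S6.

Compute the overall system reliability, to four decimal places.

R(U1) = exp(−0.000894 × 100) = 0.914480
R(U2) = exp(−0.00261 × 100) = 0.770281
R(U3) = exp(−0.000820 × 100) = 0.921272
R(U4) = exp(−0.00316 × 100) = 0.729059
R(U5) = exp(−0.00205 × 100) = 0.814647
R(U6) = exp(−0.00258 × 100) = 0.772595
R(U7) = exp(−0.00117 × 100) = 0.889585
Parallel (U2 and U3): 1 − (1 − 0.770281)(1 − 0.921272) = 0.981915
Parallel (U4 and U5): 1 − (1 − 0.729059)(1 − 0.814647) = 0.949780
Series ([0.981915] and [0.949780]): 0.981915 × 0.949780 = 0.932603
Series (U6 and U7): 0.772595 × 0.889585 = 0.687289
Parallel ([0.932603] and [0.687289]): 1 − (1 − 0.932603)(1 − 0.687289) = 0.978924
Series (U1 and [0.978924]): 0.914480 × 0.978924 = 0.8952

0.8952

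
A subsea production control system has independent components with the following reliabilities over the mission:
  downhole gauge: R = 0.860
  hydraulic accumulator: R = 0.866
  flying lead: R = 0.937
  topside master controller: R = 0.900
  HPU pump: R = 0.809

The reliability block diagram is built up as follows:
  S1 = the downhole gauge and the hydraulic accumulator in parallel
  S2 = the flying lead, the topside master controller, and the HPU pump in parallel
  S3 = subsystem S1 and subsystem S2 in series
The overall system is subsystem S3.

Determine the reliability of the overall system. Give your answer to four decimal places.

Parallel (downhole gauge and hydraulic accumulator): 1 − (1 − 0.860000)(1 − 0.866000) = 0.981240
Parallel (flying lead, topside master controller, and HPU pump): 1 − (1 − 0.937000)(1 − 0.900000)(1 − 0.809000) = 0.998797
Series ([0.981240] and [0.998797]): 0.981240 × 0.998797 = 0.9801

0.9801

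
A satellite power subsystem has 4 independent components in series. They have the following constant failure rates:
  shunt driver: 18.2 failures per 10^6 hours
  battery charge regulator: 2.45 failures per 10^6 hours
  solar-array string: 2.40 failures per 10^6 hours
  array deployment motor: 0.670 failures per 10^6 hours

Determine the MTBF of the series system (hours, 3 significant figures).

Series of exponential components: λ_sys = Σ λ_i
λ_sys = 0.0000182 + 0.00000245 + 0.00000240 + 0.000000670 = 2.3720e-05 /h
MTBF = 1 / λ_sys = 42200 h

42200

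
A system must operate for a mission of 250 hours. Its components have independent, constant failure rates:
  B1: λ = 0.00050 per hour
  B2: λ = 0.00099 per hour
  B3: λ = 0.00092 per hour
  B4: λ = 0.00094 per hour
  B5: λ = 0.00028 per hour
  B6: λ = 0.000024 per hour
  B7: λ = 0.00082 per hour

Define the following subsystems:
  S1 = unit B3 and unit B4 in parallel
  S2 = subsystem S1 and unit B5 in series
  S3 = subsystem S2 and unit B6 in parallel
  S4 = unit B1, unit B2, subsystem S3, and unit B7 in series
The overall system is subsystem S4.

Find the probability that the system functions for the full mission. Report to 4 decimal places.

0.5609

R(B1) = exp(−0.00050 × 250) = 0.882497
R(B2) = exp(−0.00099 × 250) = 0.780750
R(B3) = exp(−0.00092 × 250) = 0.794534
R(B4) = exp(−0.00094 × 250) = 0.790571
R(B5) = exp(−0.00028 × 250) = 0.932394
R(B6) = exp(−0.000024 × 250) = 0.994018
R(B7) = exp(−0.00082 × 250) = 0.814647
Parallel (B3 and B4): 1 − (1 − 0.794534)(1 − 0.790571) = 0.956969
Series ([0.956969] and B5): 0.956969 × 0.932394 = 0.892272
Parallel ([0.892272] and B6): 1 − (1 − 0.892272)(1 − 0.994018) = 0.999356
Series (B1, B2, [0.999356], and B7): 0.882497 × 0.780750 × 0.999356 × 0.814647 = 0.5609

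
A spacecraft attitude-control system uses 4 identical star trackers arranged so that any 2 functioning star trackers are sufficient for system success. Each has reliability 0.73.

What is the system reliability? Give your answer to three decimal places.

0.937

R = Σ_{i=2}^{4} C(4,i) p^i (1−p)^{4−i} with p = 0.73
C(4,2)·0.73^2·0.27^2 = 0.23309
C(4,3)·0.73^3·0.27^1 = 0.42014
C(4,4)·0.73^4·0.27^0 = 0.28398
Sum = 0.937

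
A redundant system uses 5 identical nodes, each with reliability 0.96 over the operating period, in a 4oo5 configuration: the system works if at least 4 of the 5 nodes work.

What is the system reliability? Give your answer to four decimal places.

R = Σ_{i=4}^{5} C(5,i) p^i (1−p)^{5−i} with p = 0.96
C(5,4)·0.96^4·0.04^1 = 0.169869
C(5,5)·0.96^5·0.04^0 = 0.815373
Sum = 0.9852

0.9852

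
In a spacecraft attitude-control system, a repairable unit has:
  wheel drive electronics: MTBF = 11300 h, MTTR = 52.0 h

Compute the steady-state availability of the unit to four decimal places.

A(wheel drive electronics) = MTBF/(MTBF+MTTR) = 11300/(11300+52.0) = 0.9954

0.9954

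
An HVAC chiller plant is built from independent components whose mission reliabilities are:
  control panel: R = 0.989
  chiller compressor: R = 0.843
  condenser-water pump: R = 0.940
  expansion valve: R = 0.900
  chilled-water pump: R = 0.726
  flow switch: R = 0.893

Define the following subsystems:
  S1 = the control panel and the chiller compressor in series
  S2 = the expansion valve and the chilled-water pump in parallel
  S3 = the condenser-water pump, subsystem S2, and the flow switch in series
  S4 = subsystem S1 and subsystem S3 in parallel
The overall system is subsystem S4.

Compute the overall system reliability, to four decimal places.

0.9695

Series (control panel and chiller compressor): 0.989000 × 0.843000 = 0.833727
Parallel (expansion valve and chilled-water pump): 1 − (1 − 0.900000)(1 − 0.726000) = 0.972600
Series (condenser-water pump, [0.972600], and flow switch): 0.940000 × 0.972600 × 0.893000 = 0.816420
Parallel ([0.833727] and [0.816420]): 1 − (1 − 0.833727)(1 − 0.816420) = 0.9695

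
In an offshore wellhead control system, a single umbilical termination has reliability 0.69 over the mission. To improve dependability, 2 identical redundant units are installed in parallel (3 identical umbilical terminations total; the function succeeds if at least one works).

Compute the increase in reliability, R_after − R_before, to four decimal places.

R_before = 0.69
R_after = 1 − (1 − 0.69)^3 = 0.9702
ΔR = 0.9702 − 0.69 = 0.2802

0.2802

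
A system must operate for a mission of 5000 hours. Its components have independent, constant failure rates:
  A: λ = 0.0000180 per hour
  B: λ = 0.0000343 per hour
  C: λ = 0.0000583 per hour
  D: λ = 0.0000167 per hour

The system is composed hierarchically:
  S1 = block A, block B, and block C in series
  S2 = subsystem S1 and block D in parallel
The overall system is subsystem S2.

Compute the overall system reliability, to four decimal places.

0.9660

R(A) = exp(−0.0000180 × 5000) = 0.913931
R(B) = exp(−0.0000343 × 5000) = 0.842400
R(C) = exp(−0.0000583 × 5000) = 0.747142
R(D) = exp(−0.0000167 × 5000) = 0.919891
Series (A, B, and C): 0.913931 × 0.842400 × 0.747142 = 0.575221
Parallel ([0.575221] and D): 1 − (1 − 0.575221)(1 − 0.919891) = 0.9660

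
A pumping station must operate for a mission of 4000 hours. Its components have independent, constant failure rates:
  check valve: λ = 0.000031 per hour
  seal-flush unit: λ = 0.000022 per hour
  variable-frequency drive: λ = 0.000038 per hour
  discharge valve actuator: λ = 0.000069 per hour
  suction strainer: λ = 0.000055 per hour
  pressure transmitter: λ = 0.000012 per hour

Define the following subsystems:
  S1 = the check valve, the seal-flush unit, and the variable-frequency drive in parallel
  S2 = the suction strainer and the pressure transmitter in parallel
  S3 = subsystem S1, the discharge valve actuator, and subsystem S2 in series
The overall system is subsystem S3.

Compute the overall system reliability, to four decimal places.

0.7507

R(check valve) = exp(−0.000031 × 4000) = 0.883380
R(seal-flush unit) = exp(−0.000022 × 4000) = 0.915761
R(variable-frequency drive) = exp(−0.000038 × 4000) = 0.858988
R(discharge valve actuator) = exp(−0.000069 × 4000) = 0.758813
R(suction strainer) = exp(−0.000055 × 4000) = 0.802519
R(pressure transmitter) = exp(−0.000012 × 4000) = 0.953134
Parallel (check valve, seal-flush unit, and variable-frequency drive): 1 − (1 − 0.883380)(1 − 0.915761)(1 − 0.858988) = 0.998615
Parallel (suction strainer and pressure transmitter): 1 − (1 − 0.802519)(1 − 0.953134) = 0.990745
Series ([0.998615], discharge valve actuator, and [0.990745]): 0.998615 × 0.758813 × 0.990745 = 0.7507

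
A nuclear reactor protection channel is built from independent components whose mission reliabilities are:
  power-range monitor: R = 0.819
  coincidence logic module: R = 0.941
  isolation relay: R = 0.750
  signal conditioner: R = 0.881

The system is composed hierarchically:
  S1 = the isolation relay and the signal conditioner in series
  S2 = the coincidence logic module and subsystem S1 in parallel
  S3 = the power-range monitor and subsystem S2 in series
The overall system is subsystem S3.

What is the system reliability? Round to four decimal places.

Series (isolation relay and signal conditioner): 0.750000 × 0.881000 = 0.660750
Parallel (coincidence logic module and [0.660750]): 1 − (1 − 0.941000)(1 − 0.660750) = 0.979984
Series (power-range monitor and [0.979984]): 0.819000 × 0.979984 = 0.8026

0.8026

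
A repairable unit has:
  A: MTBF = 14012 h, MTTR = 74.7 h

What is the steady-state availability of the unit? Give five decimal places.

A(A) = MTBF/(MTBF+MTTR) = 14012/(14012+74.7) = 0.99470

0.99470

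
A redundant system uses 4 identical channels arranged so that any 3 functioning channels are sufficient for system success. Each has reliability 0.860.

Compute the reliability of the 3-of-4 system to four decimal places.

R = Σ_{i=3}^{4} C(4,i) p^i (1−p)^{4−i} with p = 0.860
C(4,3)·0.860^3·0.140^1 = 0.356191
C(4,4)·0.860^4·0.140^0 = 0.547008
Sum = 0.9032

0.9032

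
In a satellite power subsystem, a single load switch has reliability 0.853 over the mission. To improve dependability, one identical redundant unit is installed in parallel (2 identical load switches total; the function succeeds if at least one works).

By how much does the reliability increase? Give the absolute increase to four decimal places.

0.1254

R_before = 0.853
R_after = 1 − (1 − 0.853)^2 = 0.9784
ΔR = 0.9784 − 0.853 = 0.1254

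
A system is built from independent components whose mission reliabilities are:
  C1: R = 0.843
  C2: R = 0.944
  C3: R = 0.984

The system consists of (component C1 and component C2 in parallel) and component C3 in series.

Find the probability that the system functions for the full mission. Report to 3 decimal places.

Parallel (C1 and C2): 1 − (1 − 0.84300)(1 − 0.94400) = 0.99121
Series ([0.99121] and C3): 0.99121 × 0.98400 = 0.975

0.975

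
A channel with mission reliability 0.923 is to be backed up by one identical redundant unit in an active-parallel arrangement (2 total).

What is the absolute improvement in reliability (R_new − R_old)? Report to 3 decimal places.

R_before = 0.923
R_after = 1 − (1 − 0.923)^2 = 0.994
ΔR = 0.994 − 0.923 = 0.071

0.071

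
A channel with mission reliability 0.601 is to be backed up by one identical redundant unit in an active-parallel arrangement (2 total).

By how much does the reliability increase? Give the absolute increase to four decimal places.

R_before = 0.601
R_after = 1 − (1 − 0.601)^2 = 0.8408
ΔR = 0.8408 − 0.601 = 0.2398

0.2398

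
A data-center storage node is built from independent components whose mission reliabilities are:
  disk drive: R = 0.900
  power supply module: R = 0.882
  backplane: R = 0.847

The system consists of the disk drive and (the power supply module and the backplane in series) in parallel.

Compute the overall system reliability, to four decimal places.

0.9747

Series (power supply module and backplane): 0.882000 × 0.847000 = 0.747054
Parallel (disk drive and [0.747054]): 1 − (1 − 0.900000)(1 − 0.747054) = 0.9747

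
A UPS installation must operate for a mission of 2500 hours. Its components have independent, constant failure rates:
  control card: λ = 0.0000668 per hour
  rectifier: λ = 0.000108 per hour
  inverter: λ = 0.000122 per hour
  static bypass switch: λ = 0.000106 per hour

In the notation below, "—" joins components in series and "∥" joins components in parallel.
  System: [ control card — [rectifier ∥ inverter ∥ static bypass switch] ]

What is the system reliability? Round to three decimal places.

0.834

R(control card) = exp(−0.0000668 × 2500) = 0.84620
R(rectifier) = exp(−0.000108 × 2500) = 0.76338
R(inverter) = exp(−0.000122 × 2500) = 0.73712
R(static bypass switch) = exp(−0.000106 × 2500) = 0.76721
Parallel (rectifier, inverter, and static bypass switch): 1 − (1 − 0.76338)(1 − 0.73712)(1 − 0.76721) = 0.98552
Series (control card and [0.98552]): 0.84620 × 0.98552 = 0.834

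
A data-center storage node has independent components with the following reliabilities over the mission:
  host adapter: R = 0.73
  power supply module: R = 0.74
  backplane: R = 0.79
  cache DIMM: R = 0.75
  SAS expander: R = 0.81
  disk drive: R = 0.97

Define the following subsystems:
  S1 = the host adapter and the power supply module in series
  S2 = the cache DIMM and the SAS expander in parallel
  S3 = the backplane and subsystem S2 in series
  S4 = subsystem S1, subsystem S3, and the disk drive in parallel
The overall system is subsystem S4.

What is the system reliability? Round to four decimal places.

Series (host adapter and power supply module): 0.730000 × 0.740000 = 0.540200
Parallel (cache DIMM and SAS expander): 1 − (1 − 0.750000)(1 − 0.810000) = 0.952500
Series (backplane and [0.952500]): 0.790000 × 0.952500 = 0.752475
Parallel ([0.540200], [0.752475], and disk drive): 1 − (1 − 0.540200)(1 − 0.752475)(1 − 0.970000) = 0.9966

0.9966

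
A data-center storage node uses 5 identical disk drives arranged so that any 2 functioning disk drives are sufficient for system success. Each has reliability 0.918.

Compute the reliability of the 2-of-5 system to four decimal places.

R = Σ_{i=2}^{5} C(5,i) p^i (1−p)^{5−i} with p = 0.918
C(5,2)·0.918^2·0.082^3 = 0.004647
C(5,3)·0.918^3·0.082^2 = 0.052018
C(5,4)·0.918^4·0.082^1 = 0.291175
C(5,5)·0.918^5·0.082^0 = 0.651949
Sum = 0.9998

0.9998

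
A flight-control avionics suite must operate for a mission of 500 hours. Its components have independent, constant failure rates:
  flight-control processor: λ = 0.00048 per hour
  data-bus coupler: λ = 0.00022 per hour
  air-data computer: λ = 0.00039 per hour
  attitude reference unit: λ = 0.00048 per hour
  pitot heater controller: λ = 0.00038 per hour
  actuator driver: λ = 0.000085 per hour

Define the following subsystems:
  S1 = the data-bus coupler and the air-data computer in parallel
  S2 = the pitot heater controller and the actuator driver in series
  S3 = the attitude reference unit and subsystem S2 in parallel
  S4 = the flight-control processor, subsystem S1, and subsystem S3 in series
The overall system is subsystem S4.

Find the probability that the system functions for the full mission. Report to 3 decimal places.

R(flight-control processor) = exp(−0.00048 × 500) = 0.78663
R(data-bus coupler) = exp(−0.00022 × 500) = 0.89583
R(air-data computer) = exp(−0.00039 × 500) = 0.82283
R(attitude reference unit) = exp(−0.00048 × 500) = 0.78663
R(pitot heater controller) = exp(−0.00038 × 500) = 0.82696
R(actuator driver) = exp(−0.000085 × 500) = 0.95839
Parallel (data-bus coupler and air-data computer): 1 − (1 − 0.89583)(1 − 0.82283) = 0.98154
Series (pitot heater controller and actuator driver): 0.82696 × 0.95839 = 0.79255
Parallel (attitude reference unit and [0.79255]): 1 − (1 − 0.78663)(1 − 0.79255) = 0.95574
Series (flight-control processor, [0.98154], and [0.95574]): 0.78663 × 0.98154 × 0.95574 = 0.738

0.738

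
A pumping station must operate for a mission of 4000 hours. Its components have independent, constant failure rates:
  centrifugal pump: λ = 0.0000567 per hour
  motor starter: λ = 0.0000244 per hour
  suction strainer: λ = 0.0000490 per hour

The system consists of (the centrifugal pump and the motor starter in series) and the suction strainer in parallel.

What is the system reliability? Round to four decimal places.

R(centrifugal pump) = exp(−0.0000567 × 4000) = 0.797080
R(motor starter) = exp(−0.0000244 × 4000) = 0.907012
R(suction strainer) = exp(−0.0000490 × 4000) = 0.822012
Series (centrifugal pump and motor starter): 0.797080 × 0.907012 = 0.722961
Parallel ([0.722961] and suction strainer): 1 − (1 − 0.722961)(1 − 0.822012) = 0.9507

0.9507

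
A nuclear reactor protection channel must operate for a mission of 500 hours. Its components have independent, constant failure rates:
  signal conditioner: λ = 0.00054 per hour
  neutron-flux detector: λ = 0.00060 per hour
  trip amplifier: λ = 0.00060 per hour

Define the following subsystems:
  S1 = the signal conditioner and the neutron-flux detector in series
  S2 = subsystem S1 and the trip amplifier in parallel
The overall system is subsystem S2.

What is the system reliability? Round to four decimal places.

R(signal conditioner) = exp(−0.00054 × 500) = 0.763379
R(neutron-flux detector) = exp(−0.00060 × 500) = 0.740818
R(trip amplifier) = exp(−0.00060 × 500) = 0.740818
Series (signal conditioner and neutron-flux detector): 0.763379 × 0.740818 = 0.565525
Parallel ([0.565525] and trip amplifier): 1 − (1 − 0.565525)(1 − 0.740818) = 0.8874

0.8874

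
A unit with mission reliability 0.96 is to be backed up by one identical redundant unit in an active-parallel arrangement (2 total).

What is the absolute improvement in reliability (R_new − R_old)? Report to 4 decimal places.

R_before = 0.96
R_after = 1 − (1 − 0.96)^2 = 0.9984
ΔR = 0.9984 − 0.96 = 0.0384

0.0384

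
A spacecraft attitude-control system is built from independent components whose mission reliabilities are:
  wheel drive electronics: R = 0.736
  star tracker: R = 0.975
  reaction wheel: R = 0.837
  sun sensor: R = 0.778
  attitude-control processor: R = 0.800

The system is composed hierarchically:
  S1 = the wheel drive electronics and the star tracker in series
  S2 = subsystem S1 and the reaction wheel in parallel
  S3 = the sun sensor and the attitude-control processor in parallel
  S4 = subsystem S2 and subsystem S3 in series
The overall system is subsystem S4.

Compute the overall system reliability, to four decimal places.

Series (wheel drive electronics and star tracker): 0.736000 × 0.975000 = 0.717600
Parallel ([0.717600] and reaction wheel): 1 − (1 − 0.717600)(1 − 0.837000) = 0.953969
Parallel (sun sensor and attitude-control processor): 1 − (1 − 0.778000)(1 − 0.800000) = 0.955600
Series ([0.953969] and [0.955600]): 0.953969 × 0.955600 = 0.9116

0.9116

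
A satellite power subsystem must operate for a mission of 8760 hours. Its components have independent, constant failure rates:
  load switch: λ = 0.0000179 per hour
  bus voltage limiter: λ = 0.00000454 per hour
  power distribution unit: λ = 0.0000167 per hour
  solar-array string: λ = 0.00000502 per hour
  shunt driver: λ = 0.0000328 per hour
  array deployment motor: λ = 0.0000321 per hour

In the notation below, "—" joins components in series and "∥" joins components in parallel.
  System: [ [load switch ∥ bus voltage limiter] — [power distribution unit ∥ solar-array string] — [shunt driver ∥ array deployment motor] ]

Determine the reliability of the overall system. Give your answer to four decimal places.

0.9280

R(load switch) = exp(−0.0000179 × 8760) = 0.854872
R(bus voltage limiter) = exp(−0.00000454 × 8760) = 0.961010
R(power distribution unit) = exp(−0.0000167 × 8760) = 0.863905
R(solar-array string) = exp(−0.00000502 × 8760) = 0.956978
R(shunt driver) = exp(−0.0000328 × 8760) = 0.750266
R(array deployment motor) = exp(−0.0000321 × 8760) = 0.754880
Parallel (load switch and bus voltage limiter): 1 − (1 − 0.854872)(1 − 0.961010) = 0.994341
Parallel (power distribution unit and solar-array string): 1 − (1 − 0.863905)(1 − 0.956978) = 0.994145
Parallel (shunt driver and array deployment motor): 1 − (1 − 0.750266)(1 − 0.754880) = 0.938785
Series ([0.994341], [0.994145], and [0.938785]): 0.994341 × 0.994145 × 0.938785 = 0.9280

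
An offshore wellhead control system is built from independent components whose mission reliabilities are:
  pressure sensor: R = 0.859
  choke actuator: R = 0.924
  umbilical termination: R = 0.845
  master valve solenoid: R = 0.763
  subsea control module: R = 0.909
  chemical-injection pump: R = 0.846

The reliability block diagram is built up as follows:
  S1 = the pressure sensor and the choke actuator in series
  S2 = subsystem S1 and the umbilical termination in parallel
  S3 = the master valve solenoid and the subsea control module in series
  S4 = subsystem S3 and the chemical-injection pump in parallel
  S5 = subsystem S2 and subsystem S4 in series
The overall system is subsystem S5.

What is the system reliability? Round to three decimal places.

0.922

Series (pressure sensor and choke actuator): 0.85900 × 0.92400 = 0.79372
Parallel ([0.79372] and umbilical termination): 1 − (1 − 0.79372)(1 − 0.84500) = 0.96803
Series (master valve solenoid and subsea control module): 0.76300 × 0.90900 = 0.69357
Parallel ([0.69357] and chemical-injection pump): 1 − (1 − 0.69357)(1 − 0.84600) = 0.95281
Series ([0.96803] and [0.95281]): 0.96803 × 0.95281 = 0.922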